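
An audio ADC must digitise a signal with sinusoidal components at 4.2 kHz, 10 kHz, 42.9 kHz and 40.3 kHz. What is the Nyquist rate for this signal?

85.8 kHz

Highest-frequency component: 42.9 kHz.
Nyquist rate = 2 × 42.9 kHz = 85.8 kHz.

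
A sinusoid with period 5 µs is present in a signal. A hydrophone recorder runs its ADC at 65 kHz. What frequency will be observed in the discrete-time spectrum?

5 kHz

T = 5 µs → f = 1/T = 200 kHz.
200 kHz mod fs = 5 kHz.
5 kHz ≤ fs/2 = 32.5 kHz, appears at 5 kHz.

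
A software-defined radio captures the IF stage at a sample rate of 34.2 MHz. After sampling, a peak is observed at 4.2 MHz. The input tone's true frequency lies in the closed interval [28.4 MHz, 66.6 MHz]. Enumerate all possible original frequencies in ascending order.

30 MHz, 38.4 MHz, 64.2 MHz

Frequencies that alias to 4.2 MHz are k·fs ± 4.2 MHz for integer k ≥ 0.
k=0: 4.2 MHz.
k=1: 30 MHz, 38.4 MHz.
k=2: 64.2 MHz, 72.6 MHz.
k=3: 98.4 MHz, 106.8 MHz.
Within [28.4 MHz, 66.6 MHz]: 30 MHz, 38.4 MHz, 64.2 MHz.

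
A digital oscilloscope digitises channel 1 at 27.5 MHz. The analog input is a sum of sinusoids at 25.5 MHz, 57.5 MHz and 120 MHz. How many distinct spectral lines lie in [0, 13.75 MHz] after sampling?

3

fs/2 = 13.75 MHz.
25.5 MHz > fs/2 = 13.75 MHz, folds to fs − 25.5 MHz = 2 MHz.
57.5 MHz mod fs = 2.5 MHz.
2.5 MHz ≤ fs/2 = 13.75 MHz, appears at 2.5 MHz.
120 MHz mod fs = 10 MHz.
10 MHz ≤ fs/2 = 13.75 MHz, appears at 10 MHz.
Distinct values: {2 MHz, 2.5 MHz, 10 MHz} → 3.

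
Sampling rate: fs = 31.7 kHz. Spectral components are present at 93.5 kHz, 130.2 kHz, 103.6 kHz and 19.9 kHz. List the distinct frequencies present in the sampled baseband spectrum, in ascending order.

fs/2 = 15.85 kHz.
93.5 kHz mod fs = 30.1 kHz.
30.1 kHz > fs/2 = 15.85 kHz, folds to fs − 30.1 kHz = 1.6 kHz.
130.2 kHz mod fs = 3.4 kHz.
3.4 kHz ≤ fs/2 = 15.85 kHz, appears at 3.4 kHz.
103.6 kHz mod fs = 8.5 kHz.
8.5 kHz ≤ fs/2 = 15.85 kHz, appears at 8.5 kHz.
19.9 kHz > fs/2 = 15.85 kHz, folds to fs − 19.9 kHz = 11.8 kHz.
Distinct values: {1.6 kHz, 3.4 kHz, 8.5 kHz, 11.8 kHz}.

1.6 kHz, 3.4 kHz, 8.5 kHz, 11.8 kHz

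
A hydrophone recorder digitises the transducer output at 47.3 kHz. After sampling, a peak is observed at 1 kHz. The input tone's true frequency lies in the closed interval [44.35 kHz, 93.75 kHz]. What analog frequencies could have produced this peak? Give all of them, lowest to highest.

Frequencies that alias to 1 kHz are k·fs ± 1 kHz for integer k ≥ 0.
k=0: 1 kHz.
k=1: 46.3 kHz, 48.3 kHz.
k=2: 93.6 kHz, 95.6 kHz.
k=3: 140.9 kHz, 142.9 kHz.
Within [44.35 kHz, 93.75 kHz]: 46.3 kHz, 48.3 kHz, 93.6 kHz.

46.3 kHz, 48.3 kHz, 93.6 kHz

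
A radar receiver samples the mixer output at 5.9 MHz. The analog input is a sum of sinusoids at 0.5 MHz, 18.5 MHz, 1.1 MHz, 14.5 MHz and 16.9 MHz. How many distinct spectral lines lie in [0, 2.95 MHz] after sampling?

4

fs/2 = 2.95 MHz.
0.5 MHz ≤ fs/2 = 2.95 MHz, passes unchanged.
18.5 MHz mod fs = 0.8 MHz.
0.8 MHz ≤ fs/2 = 2.95 MHz, appears at 0.8 MHz.
1.1 MHz ≤ fs/2 = 2.95 MHz, passes unchanged.
14.5 MHz mod fs = 2.7 MHz.
2.7 MHz ≤ fs/2 = 2.95 MHz, appears at 2.7 MHz.
16.9 MHz mod fs = 5.1 MHz.
5.1 MHz > fs/2 = 2.95 MHz, folds to fs − 5.1 MHz = 0.8 MHz.
Distinct values: {0.5 MHz, 0.8 MHz, 1.1 MHz, 2.7 MHz} → 4.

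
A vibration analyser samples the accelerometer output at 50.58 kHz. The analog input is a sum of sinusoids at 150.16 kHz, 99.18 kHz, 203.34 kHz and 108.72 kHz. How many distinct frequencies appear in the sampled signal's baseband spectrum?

4

fs/2 = 25.29 kHz.
150.16 kHz mod fs = 49 kHz.
49 kHz > fs/2 = 25.29 kHz, folds to fs − 49 kHz = 1.58 kHz.
99.18 kHz mod fs = 48.6 kHz.
48.6 kHz > fs/2 = 25.29 kHz, folds to fs − 48.6 kHz = 1.98 kHz.
203.34 kHz mod fs = 1.02 kHz.
1.02 kHz ≤ fs/2 = 25.29 kHz, appears at 1.02 kHz.
108.72 kHz mod fs = 7.56 kHz.
7.56 kHz ≤ fs/2 = 25.29 kHz, appears at 7.56 kHz.
Distinct values: {1.02 kHz, 1.58 kHz, 1.98 kHz, 7.56 kHz} → 4.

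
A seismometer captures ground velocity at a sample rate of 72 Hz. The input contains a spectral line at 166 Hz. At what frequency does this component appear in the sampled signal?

166 Hz mod fs = 22 Hz.
22 Hz ≤ fs/2 = 36 Hz, appears at 22 Hz.

22 Hz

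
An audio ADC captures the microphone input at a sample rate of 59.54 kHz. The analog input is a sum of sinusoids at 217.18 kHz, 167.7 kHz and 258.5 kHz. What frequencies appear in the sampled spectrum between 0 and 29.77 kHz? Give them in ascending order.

fs/2 = 29.77 kHz.
217.18 kHz mod fs = 38.56 kHz.
38.56 kHz > fs/2 = 29.77 kHz, folds to fs − 38.56 kHz = 20.98 kHz.
167.7 kHz mod fs = 48.62 kHz.
48.62 kHz > fs/2 = 29.77 kHz, folds to fs − 48.62 kHz = 10.92 kHz.
258.5 kHz mod fs = 20.34 kHz.
20.34 kHz ≤ fs/2 = 29.77 kHz, appears at 20.34 kHz.
Distinct values: {10.92 kHz, 20.34 kHz, 20.98 kHz}.

10.92 kHz, 20.34 kHz, 20.98 kHz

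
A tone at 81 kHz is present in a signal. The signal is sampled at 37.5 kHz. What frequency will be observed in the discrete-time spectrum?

81 kHz mod fs = 6 kHz.
6 kHz ≤ fs/2 = 18.75 kHz, appears at 6 kHz.

6 kHz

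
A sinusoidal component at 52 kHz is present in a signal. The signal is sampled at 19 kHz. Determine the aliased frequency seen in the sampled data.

52 kHz mod fs = 14 kHz.
14 kHz > fs/2 = 9.5 kHz, folds to fs − 14 kHz = 5 kHz.

5 kHz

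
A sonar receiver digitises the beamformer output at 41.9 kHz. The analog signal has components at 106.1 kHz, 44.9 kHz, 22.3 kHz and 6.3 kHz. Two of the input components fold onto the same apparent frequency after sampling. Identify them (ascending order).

fs/2 = 20.95 kHz.
106.1 kHz mod fs = 22.3 kHz.
22.3 kHz > fs/2 = 20.95 kHz, folds to fs − 22.3 kHz = 19.6 kHz.
44.9 kHz mod fs = 3 kHz.
3 kHz ≤ fs/2 = 20.95 kHz, appears at 3 kHz.
22.3 kHz > fs/2 = 20.95 kHz, folds to fs − 22.3 kHz = 19.6 kHz.
6.3 kHz ≤ fs/2 = 20.95 kHz, passes unchanged.
22.3 kHz and 106.1 kHz both map to 19.6 kHz.

22.3 kHz, 106.1 kHz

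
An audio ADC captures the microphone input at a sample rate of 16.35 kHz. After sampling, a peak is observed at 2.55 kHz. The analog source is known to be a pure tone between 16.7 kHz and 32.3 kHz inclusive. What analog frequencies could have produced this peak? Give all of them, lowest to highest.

Frequencies that alias to 2.55 kHz are k·fs ± 2.55 kHz for integer k ≥ 0.
k=0: 2.55 kHz.
k=1: 13.8 kHz, 18.9 kHz.
k=2: 30.15 kHz, 35.25 kHz.
k=3: 46.5 kHz, 51.6 kHz.
Within [16.7 kHz, 32.3 kHz]: 18.9 kHz, 30.15 kHz.

18.9 kHz, 30.15 kHz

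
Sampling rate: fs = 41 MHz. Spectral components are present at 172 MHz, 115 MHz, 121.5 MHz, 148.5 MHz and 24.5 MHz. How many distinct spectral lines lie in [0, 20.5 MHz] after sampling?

fs/2 = 20.5 MHz.
172 MHz mod fs = 8 MHz.
8 MHz ≤ fs/2 = 20.5 MHz, appears at 8 MHz.
115 MHz mod fs = 33 MHz.
33 MHz > fs/2 = 20.5 MHz, folds to fs − 33 MHz = 8 MHz.
121.5 MHz mod fs = 39.5 MHz.
39.5 MHz > fs/2 = 20.5 MHz, folds to fs − 39.5 MHz = 1.5 MHz.
148.5 MHz mod fs = 25.5 MHz.
25.5 MHz > fs/2 = 20.5 MHz, folds to fs − 25.5 MHz = 15.5 MHz.
24.5 MHz > fs/2 = 20.5 MHz, folds to fs − 24.5 MHz = 16.5 MHz.
Distinct values: {1.5 MHz, 8 MHz, 15.5 MHz, 16.5 MHz} → 4.

4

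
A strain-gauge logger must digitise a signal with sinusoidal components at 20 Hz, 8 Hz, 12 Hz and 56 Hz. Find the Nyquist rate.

Highest-frequency component: 56 Hz.
Nyquist rate = 2 × 56 Hz = 112 Hz.

112 Hz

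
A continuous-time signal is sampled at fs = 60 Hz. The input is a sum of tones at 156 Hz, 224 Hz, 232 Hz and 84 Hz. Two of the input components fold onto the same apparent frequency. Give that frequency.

fs/2 = 30 Hz.
156 Hz mod fs = 36 Hz.
36 Hz > fs/2 = 30 Hz, folds to fs − 36 Hz = 24 Hz.
224 Hz mod fs = 44 Hz.
44 Hz > fs/2 = 30 Hz, folds to fs − 44 Hz = 16 Hz.
232 Hz mod fs = 52 Hz.
52 Hz > fs/2 = 30 Hz, folds to fs − 52 Hz = 8 Hz.
84 Hz mod fs = 24 Hz.
24 Hz ≤ fs/2 = 30 Hz, appears at 24 Hz.
84 Hz and 156 Hz both map to 24 Hz.

24 Hz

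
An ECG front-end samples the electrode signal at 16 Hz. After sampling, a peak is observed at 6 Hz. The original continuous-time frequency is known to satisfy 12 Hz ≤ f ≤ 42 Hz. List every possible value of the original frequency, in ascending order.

22 Hz, 26 Hz, 38 Hz, 42 Hz

Frequencies that alias to 6 Hz are k·fs ± 6 Hz for integer k ≥ 0.
k=0: 6 Hz.
k=1: 10 Hz, 22 Hz.
k=2: 26 Hz, 38 Hz.
k=3: 42 Hz, 54 Hz.
k=4: 58 Hz, 70 Hz.
Within [12 Hz, 42 Hz]: 22 Hz, 26 Hz, 38 Hz, 42 Hz.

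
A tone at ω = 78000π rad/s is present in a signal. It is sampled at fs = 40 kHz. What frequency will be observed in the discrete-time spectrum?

1 kHz

ω = 78000π rad/s → f = ω/(2π) = 39000 Hz = 39 kHz.
39 kHz > fs/2 = 20 kHz, folds to fs − 39 kHz = 1 kHz.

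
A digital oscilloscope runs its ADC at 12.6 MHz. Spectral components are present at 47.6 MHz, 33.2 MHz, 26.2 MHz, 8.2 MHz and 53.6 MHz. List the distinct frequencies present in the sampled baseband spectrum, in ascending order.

1 MHz, 2.8 MHz, 3.2 MHz, 4.4 MHz, 4.6 MHz

fs/2 = 6.3 MHz.
47.6 MHz mod fs = 9.8 MHz.
9.8 MHz > fs/2 = 6.3 MHz, folds to fs − 9.8 MHz = 2.8 MHz.
33.2 MHz mod fs = 8 MHz.
8 MHz > fs/2 = 6.3 MHz, folds to fs − 8 MHz = 4.6 MHz.
26.2 MHz mod fs = 1 MHz.
1 MHz ≤ fs/2 = 6.3 MHz, appears at 1 MHz.
8.2 MHz > fs/2 = 6.3 MHz, folds to fs − 8.2 MHz = 4.4 MHz.
53.6 MHz mod fs = 3.2 MHz.
3.2 MHz ≤ fs/2 = 6.3 MHz, appears at 3.2 MHz.
Distinct values: {1 MHz, 2.8 MHz, 3.2 MHz, 4.4 MHz, 4.6 MHz}.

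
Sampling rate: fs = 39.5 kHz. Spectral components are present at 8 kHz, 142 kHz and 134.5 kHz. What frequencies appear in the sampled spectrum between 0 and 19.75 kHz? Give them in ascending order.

8 kHz, 16 kHz

fs/2 = 19.75 kHz.
8 kHz ≤ fs/2 = 19.75 kHz, passes unchanged.
142 kHz mod fs = 23.5 kHz.
23.5 kHz > fs/2 = 19.75 kHz, folds to fs − 23.5 kHz = 16 kHz.
134.5 kHz mod fs = 16 kHz.
16 kHz ≤ fs/2 = 19.75 kHz, appears at 16 kHz.
Distinct values: {8 kHz, 16 kHz}.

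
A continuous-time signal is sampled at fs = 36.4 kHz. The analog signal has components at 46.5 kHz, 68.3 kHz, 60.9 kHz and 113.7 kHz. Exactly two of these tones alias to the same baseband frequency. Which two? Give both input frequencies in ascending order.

fs/2 = 18.2 kHz.
46.5 kHz mod fs = 10.1 kHz.
10.1 kHz ≤ fs/2 = 18.2 kHz, appears at 10.1 kHz.
68.3 kHz mod fs = 31.9 kHz.
31.9 kHz > fs/2 = 18.2 kHz, folds to fs − 31.9 kHz = 4.5 kHz.
60.9 kHz mod fs = 24.5 kHz.
24.5 kHz > fs/2 = 18.2 kHz, folds to fs − 24.5 kHz = 11.9 kHz.
113.7 kHz mod fs = 4.5 kHz.
4.5 kHz ≤ fs/2 = 18.2 kHz, appears at 4.5 kHz.
68.3 kHz and 113.7 kHz both map to 4.5 kHz.

68.3 kHz, 113.7 kHz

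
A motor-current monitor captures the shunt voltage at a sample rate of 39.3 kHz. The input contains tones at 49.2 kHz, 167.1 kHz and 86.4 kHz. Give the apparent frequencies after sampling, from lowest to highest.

fs/2 = 19.65 kHz.
49.2 kHz mod fs = 9.9 kHz.
9.9 kHz ≤ fs/2 = 19.65 kHz, appears at 9.9 kHz.
167.1 kHz mod fs = 9.9 kHz.
9.9 kHz ≤ fs/2 = 19.65 kHz, appears at 9.9 kHz.
86.4 kHz mod fs = 7.8 kHz.
7.8 kHz ≤ fs/2 = 19.65 kHz, appears at 7.8 kHz.
Distinct values: {7.8 kHz, 9.9 kHz}.

7.8 kHz, 9.9 kHz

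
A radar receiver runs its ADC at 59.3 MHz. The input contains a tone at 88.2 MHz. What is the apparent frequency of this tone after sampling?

88.2 MHz mod fs = 28.9 MHz.
28.9 MHz ≤ fs/2 = 29.65 MHz, appears at 28.9 MHz.

28.9 MHz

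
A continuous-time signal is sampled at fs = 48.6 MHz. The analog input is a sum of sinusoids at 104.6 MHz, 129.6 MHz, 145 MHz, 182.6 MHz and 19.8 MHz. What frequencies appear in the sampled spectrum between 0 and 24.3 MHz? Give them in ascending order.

fs/2 = 24.3 MHz.
104.6 MHz mod fs = 7.4 MHz.
7.4 MHz ≤ fs/2 = 24.3 MHz, appears at 7.4 MHz.
129.6 MHz mod fs = 32.4 MHz.
32.4 MHz > fs/2 = 24.3 MHz, folds to fs − 32.4 MHz = 16.2 MHz.
145 MHz mod fs = 47.8 MHz.
47.8 MHz > fs/2 = 24.3 MHz, folds to fs − 47.8 MHz = 0.8 MHz.
182.6 MHz mod fs = 36.8 MHz.
36.8 MHz > fs/2 = 24.3 MHz, folds to fs − 36.8 MHz = 11.8 MHz.
19.8 MHz ≤ fs/2 = 24.3 MHz, passes unchanged.
Distinct values: {0.8 MHz, 7.4 MHz, 11.8 MHz, 16.2 MHz, 19.8 MHz}.

0.8 MHz, 7.4 MHz, 11.8 MHz, 16.2 MHz, 19.8 MHz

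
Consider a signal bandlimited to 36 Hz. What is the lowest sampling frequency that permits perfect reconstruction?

Nyquist rate = 2 × 36 Hz = 72 Hz.

72 Hz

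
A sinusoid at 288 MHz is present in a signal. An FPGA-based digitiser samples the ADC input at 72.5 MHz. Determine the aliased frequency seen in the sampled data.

2 MHz

288 MHz mod fs = 70.5 MHz.
70.5 MHz > fs/2 = 36.25 MHz, folds to fs − 70.5 MHz = 2 MHz.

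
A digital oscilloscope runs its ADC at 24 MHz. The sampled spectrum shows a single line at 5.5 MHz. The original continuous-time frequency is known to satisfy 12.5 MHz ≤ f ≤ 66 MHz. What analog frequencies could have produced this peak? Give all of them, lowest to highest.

18.5 MHz, 29.5 MHz, 42.5 MHz, 53.5 MHz

Frequencies that alias to 5.5 MHz are k·fs ± 5.5 MHz for integer k ≥ 0.
k=0: 5.5 MHz.
k=1: 18.5 MHz, 29.5 MHz.
k=2: 42.5 MHz, 53.5 MHz.
k=3: 66.5 MHz, 77.5 MHz.
Within [12.5 MHz, 66 MHz]: 18.5 MHz, 29.5 MHz, 42.5 MHz, 53.5 MHz.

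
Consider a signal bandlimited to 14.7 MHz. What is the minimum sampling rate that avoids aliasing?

29.4 MHz

Nyquist rate = 2 × 14.7 MHz = 29.4 MHz.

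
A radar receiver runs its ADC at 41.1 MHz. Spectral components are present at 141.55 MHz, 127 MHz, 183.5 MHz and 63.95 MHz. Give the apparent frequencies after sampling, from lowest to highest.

3.7 MHz, 18.25 MHz, 19.1 MHz

fs/2 = 20.55 MHz.
141.55 MHz mod fs = 18.25 MHz.
18.25 MHz ≤ fs/2 = 20.55 MHz, appears at 18.25 MHz.
127 MHz mod fs = 3.7 MHz.
3.7 MHz ≤ fs/2 = 20.55 MHz, appears at 3.7 MHz.
183.5 MHz mod fs = 19.1 MHz.
19.1 MHz ≤ fs/2 = 20.55 MHz, appears at 19.1 MHz.
63.95 MHz mod fs = 22.85 MHz.
22.85 MHz > fs/2 = 20.55 MHz, folds to fs − 22.85 MHz = 18.25 MHz.
Distinct values: {3.7 MHz, 18.25 MHz, 19.1 MHz}.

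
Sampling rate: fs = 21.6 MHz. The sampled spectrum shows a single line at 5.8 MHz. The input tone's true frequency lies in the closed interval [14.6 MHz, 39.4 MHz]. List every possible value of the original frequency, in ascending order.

15.8 MHz, 27.4 MHz, 37.4 MHz

Frequencies that alias to 5.8 MHz are k·fs ± 5.8 MHz for integer k ≥ 0.
k=0: 5.8 MHz.
k=1: 15.8 MHz, 27.4 MHz.
k=2: 37.4 MHz, 49 MHz.
k=3: 59 MHz, 70.6 MHz.
Within [14.6 MHz, 39.4 MHz]: 15.8 MHz, 27.4 MHz, 37.4 MHz.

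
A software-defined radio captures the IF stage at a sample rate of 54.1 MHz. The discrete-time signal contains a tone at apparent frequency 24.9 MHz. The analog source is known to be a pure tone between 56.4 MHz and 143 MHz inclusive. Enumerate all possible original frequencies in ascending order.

79 MHz, 83.3 MHz, 133.1 MHz, 137.4 MHz

Frequencies that alias to 24.9 MHz are k·fs ± 24.9 MHz for integer k ≥ 0.
k=0: 24.9 MHz.
k=1: 29.2 MHz, 79 MHz.
k=2: 83.3 MHz, 133.1 MHz.
k=3: 137.4 MHz, 187.2 MHz.
k=4: 191.5 MHz, 241.3 MHz.
Within [56.4 MHz, 143 MHz]: 79 MHz, 83.3 MHz, 133.1 MHz, 137.4 MHz.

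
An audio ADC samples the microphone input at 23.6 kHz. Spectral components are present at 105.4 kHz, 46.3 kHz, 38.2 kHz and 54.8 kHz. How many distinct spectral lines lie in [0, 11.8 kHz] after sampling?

fs/2 = 11.8 kHz.
105.4 kHz mod fs = 11 kHz.
11 kHz ≤ fs/2 = 11.8 kHz, appears at 11 kHz.
46.3 kHz mod fs = 22.7 kHz.
22.7 kHz > fs/2 = 11.8 kHz, folds to fs − 22.7 kHz = 0.9 kHz.
38.2 kHz mod fs = 14.6 kHz.
14.6 kHz > fs/2 = 11.8 kHz, folds to fs − 14.6 kHz = 9 kHz.
54.8 kHz mod fs = 7.6 kHz.
7.6 kHz ≤ fs/2 = 11.8 kHz, appears at 7.6 kHz.
Distinct values: {0.9 kHz, 7.6 kHz, 9 kHz, 11 kHz} → 4.

4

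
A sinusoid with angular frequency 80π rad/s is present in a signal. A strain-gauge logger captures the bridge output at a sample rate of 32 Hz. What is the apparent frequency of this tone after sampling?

8 Hz

ω = 80π rad/s → f = ω/(2π) = 40 Hz.
40 Hz mod fs = 8 Hz.
8 Hz ≤ fs/2 = 16 Hz, appears at 8 Hz.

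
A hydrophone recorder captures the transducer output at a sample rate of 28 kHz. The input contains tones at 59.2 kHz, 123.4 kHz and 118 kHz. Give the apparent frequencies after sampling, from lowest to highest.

3.2 kHz, 6 kHz, 11.4 kHz

fs/2 = 14 kHz.
59.2 kHz mod fs = 3.2 kHz.
3.2 kHz ≤ fs/2 = 14 kHz, appears at 3.2 kHz.
123.4 kHz mod fs = 11.4 kHz.
11.4 kHz ≤ fs/2 = 14 kHz, appears at 11.4 kHz.
118 kHz mod fs = 6 kHz.
6 kHz ≤ fs/2 = 14 kHz, appears at 6 kHz.
Distinct values: {3.2 kHz, 6 kHz, 11.4 kHz}.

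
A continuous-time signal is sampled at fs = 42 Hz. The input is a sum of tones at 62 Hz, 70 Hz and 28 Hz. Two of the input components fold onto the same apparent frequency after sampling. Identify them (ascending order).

fs/2 = 21 Hz.
62 Hz mod fs = 20 Hz.
20 Hz ≤ fs/2 = 21 Hz, appears at 20 Hz.
70 Hz mod fs = 28 Hz.
28 Hz > fs/2 = 21 Hz, folds to fs − 28 Hz = 14 Hz.
28 Hz > fs/2 = 21 Hz, folds to fs − 28 Hz = 14 Hz.
28 Hz and 70 Hz both map to 14 Hz.

28 Hz, 70 Hz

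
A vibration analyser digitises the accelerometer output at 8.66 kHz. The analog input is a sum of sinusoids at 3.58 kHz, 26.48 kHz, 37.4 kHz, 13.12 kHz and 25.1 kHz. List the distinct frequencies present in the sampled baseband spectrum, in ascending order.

fs/2 = 4.33 kHz.
3.58 kHz ≤ fs/2 = 4.33 kHz, passes unchanged.
26.48 kHz mod fs = 0.5 kHz.
0.5 kHz ≤ fs/2 = 4.33 kHz, appears at 0.5 kHz.
37.4 kHz mod fs = 2.76 kHz.
2.76 kHz ≤ fs/2 = 4.33 kHz, appears at 2.76 kHz.
13.12 kHz mod fs = 4.46 kHz.
4.46 kHz > fs/2 = 4.33 kHz, folds to fs − 4.46 kHz = 4.2 kHz.
25.1 kHz mod fs = 7.78 kHz.
7.78 kHz > fs/2 = 4.33 kHz, folds to fs − 7.78 kHz = 0.88 kHz.
Distinct values: {0.5 kHz, 0.88 kHz, 2.76 kHz, 3.58 kHz, 4.2 kHz}.

0.5 kHz, 0.88 kHz, 2.76 kHz, 3.58 kHz, 4.2 kHz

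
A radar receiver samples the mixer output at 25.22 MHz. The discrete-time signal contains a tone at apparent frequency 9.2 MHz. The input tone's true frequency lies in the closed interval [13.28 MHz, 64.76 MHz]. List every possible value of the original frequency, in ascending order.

16.02 MHz, 34.42 MHz, 41.24 MHz, 59.64 MHz

Frequencies that alias to 9.2 MHz are k·fs ± 9.2 MHz for integer k ≥ 0.
k=0: 9.2 MHz.
k=1: 16.02 MHz, 34.42 MHz.
k=2: 41.24 MHz, 59.64 MHz.
k=3: 66.46 MHz, 84.86 MHz.
Within [13.28 MHz, 64.76 MHz]: 16.02 MHz, 34.42 MHz, 41.24 MHz, 59.64 MHz.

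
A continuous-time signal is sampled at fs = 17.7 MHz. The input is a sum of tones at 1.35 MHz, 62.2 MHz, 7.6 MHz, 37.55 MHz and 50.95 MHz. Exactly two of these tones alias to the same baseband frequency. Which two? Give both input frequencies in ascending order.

fs/2 = 8.85 MHz.
1.35 MHz ≤ fs/2 = 8.85 MHz, passes unchanged.
62.2 MHz mod fs = 9.1 MHz.
9.1 MHz > fs/2 = 8.85 MHz, folds to fs − 9.1 MHz = 8.6 MHz.
7.6 MHz ≤ fs/2 = 8.85 MHz, passes unchanged.
37.55 MHz mod fs = 2.15 MHz.
2.15 MHz ≤ fs/2 = 8.85 MHz, appears at 2.15 MHz.
50.95 MHz mod fs = 15.55 MHz.
15.55 MHz > fs/2 = 8.85 MHz, folds to fs − 15.55 MHz = 2.15 MHz.
37.55 MHz and 50.95 MHz both map to 2.15 MHz.

37.55 MHz, 50.95 MHz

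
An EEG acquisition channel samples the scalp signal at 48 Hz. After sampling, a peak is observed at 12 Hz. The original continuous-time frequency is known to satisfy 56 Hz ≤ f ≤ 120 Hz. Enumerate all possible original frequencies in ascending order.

60 Hz, 84 Hz, 108 Hz

Frequencies that alias to 12 Hz are k·fs ± 12 Hz for integer k ≥ 0.
k=0: 12 Hz.
k=1: 36 Hz, 60 Hz.
k=2: 84 Hz, 108 Hz.
k=3: 132 Hz, 156 Hz.
Within [56 Hz, 120 Hz]: 60 Hz, 84 Hz, 108 Hz.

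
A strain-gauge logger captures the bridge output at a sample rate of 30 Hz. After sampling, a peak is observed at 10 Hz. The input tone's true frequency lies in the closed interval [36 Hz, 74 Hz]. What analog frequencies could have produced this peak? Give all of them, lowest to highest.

40 Hz, 50 Hz, 70 Hz

Frequencies that alias to 10 Hz are k·fs ± 10 Hz for integer k ≥ 0.
k=0: 10 Hz.
k=1: 20 Hz, 40 Hz.
k=2: 50 Hz, 70 Hz.
k=3: 80 Hz, 100 Hz.
Within [36 Hz, 74 Hz]: 40 Hz, 50 Hz, 70 Hz.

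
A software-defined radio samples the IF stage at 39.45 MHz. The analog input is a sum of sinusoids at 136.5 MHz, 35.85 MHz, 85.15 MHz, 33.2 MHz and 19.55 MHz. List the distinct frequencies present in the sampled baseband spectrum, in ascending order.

fs/2 = 19.725 MHz.
136.5 MHz mod fs = 18.15 MHz.
18.15 MHz ≤ fs/2 = 19.725 MHz, appears at 18.15 MHz.
35.85 MHz > fs/2 = 19.725 MHz, folds to fs − 35.85 MHz = 3.6 MHz.
85.15 MHz mod fs = 6.25 MHz.
6.25 MHz ≤ fs/2 = 19.725 MHz, appears at 6.25 MHz.
33.2 MHz > fs/2 = 19.725 MHz, folds to fs − 33.2 MHz = 6.25 MHz.
19.55 MHz ≤ fs/2 = 19.725 MHz, passes unchanged.
Distinct values: {3.6 MHz, 6.25 MHz, 18.15 MHz, 19.55 MHz}.

3.6 MHz, 6.25 MHz, 18.15 MHz, 19.55 MHz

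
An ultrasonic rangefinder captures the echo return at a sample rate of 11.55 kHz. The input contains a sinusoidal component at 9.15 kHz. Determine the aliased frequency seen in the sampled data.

9.15 kHz > fs/2 = 5.775 kHz, folds to fs − 9.15 kHz = 2.4 kHz.

2.4 kHz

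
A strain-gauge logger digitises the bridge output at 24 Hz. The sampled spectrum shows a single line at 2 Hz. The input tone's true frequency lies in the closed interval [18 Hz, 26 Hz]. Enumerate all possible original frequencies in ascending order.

Frequencies that alias to 2 Hz are k·fs ± 2 Hz for integer k ≥ 0.
k=0: 2 Hz.
k=1: 22 Hz, 26 Hz.
k=2: 46 Hz, 50 Hz.
Within [18 Hz, 26 Hz]: 22 Hz, 26 Hz.

22 Hz, 26 Hz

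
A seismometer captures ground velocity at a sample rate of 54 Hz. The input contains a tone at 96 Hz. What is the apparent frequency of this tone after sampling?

96 Hz mod fs = 42 Hz.
42 Hz > fs/2 = 27 Hz, folds to fs − 42 Hz = 12 Hz.

12 Hz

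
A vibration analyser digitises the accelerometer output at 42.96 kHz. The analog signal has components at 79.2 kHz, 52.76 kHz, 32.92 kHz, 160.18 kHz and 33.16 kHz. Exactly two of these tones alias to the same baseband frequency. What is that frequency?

fs/2 = 21.48 kHz.
79.2 kHz mod fs = 36.24 kHz.
36.24 kHz > fs/2 = 21.48 kHz, folds to fs − 36.24 kHz = 6.72 kHz.
52.76 kHz mod fs = 9.8 kHz.
9.8 kHz ≤ fs/2 = 21.48 kHz, appears at 9.8 kHz.
32.92 kHz > fs/2 = 21.48 kHz, folds to fs − 32.92 kHz = 10.04 kHz.
160.18 kHz mod fs = 31.3 kHz.
31.3 kHz > fs/2 = 21.48 kHz, folds to fs − 31.3 kHz = 11.66 kHz.
33.16 kHz > fs/2 = 21.48 kHz, folds to fs − 33.16 kHz = 9.8 kHz.
33.16 kHz and 52.76 kHz both map to 9.8 kHz.

9.8 kHz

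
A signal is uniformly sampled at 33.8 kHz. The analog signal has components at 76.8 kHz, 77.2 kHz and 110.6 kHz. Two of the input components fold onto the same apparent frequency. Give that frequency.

fs/2 = 16.9 kHz.
76.8 kHz mod fs = 9.2 kHz.
9.2 kHz ≤ fs/2 = 16.9 kHz, appears at 9.2 kHz.
77.2 kHz mod fs = 9.6 kHz.
9.6 kHz ≤ fs/2 = 16.9 kHz, appears at 9.6 kHz.
110.6 kHz mod fs = 9.2 kHz.
9.2 kHz ≤ fs/2 = 16.9 kHz, appears at 9.2 kHz.
76.8 kHz and 110.6 kHz both map to 9.2 kHz.

9.2 kHz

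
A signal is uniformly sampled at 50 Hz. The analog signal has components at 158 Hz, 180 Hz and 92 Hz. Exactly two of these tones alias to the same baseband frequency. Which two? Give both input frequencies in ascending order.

fs/2 = 25 Hz.
158 Hz mod fs = 8 Hz.
8 Hz ≤ fs/2 = 25 Hz, appears at 8 Hz.
180 Hz mod fs = 30 Hz.
30 Hz > fs/2 = 25 Hz, folds to fs − 30 Hz = 20 Hz.
92 Hz mod fs = 42 Hz.
42 Hz > fs/2 = 25 Hz, folds to fs − 42 Hz = 8 Hz.
92 Hz and 158 Hz both map to 8 Hz.

92 Hz, 158 Hz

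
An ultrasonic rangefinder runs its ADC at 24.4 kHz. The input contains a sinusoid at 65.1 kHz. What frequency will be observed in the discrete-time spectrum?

65.1 kHz mod fs = 16.3 kHz.
16.3 kHz > fs/2 = 12.2 kHz, folds to fs − 16.3 kHz = 8.1 kHz.

8.1 kHz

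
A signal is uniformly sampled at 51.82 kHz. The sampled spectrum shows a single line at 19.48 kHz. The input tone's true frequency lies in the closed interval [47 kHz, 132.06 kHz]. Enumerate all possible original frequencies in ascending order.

Frequencies that alias to 19.48 kHz are k·fs ± 19.48 kHz for integer k ≥ 0.
k=0: 19.48 kHz.
k=1: 32.34 kHz, 71.3 kHz.
k=2: 84.16 kHz, 123.12 kHz.
k=3: 135.98 kHz, 174.94 kHz.
Within [47 kHz, 132.06 kHz]: 71.3 kHz, 84.16 kHz, 123.12 kHz.

71.3 kHz, 84.16 kHz, 123.12 kHz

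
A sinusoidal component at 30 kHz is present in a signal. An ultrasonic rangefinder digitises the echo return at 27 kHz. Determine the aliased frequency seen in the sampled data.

30 kHz mod fs = 3 kHz.
3 kHz ≤ fs/2 = 13.5 kHz, appears at 3 kHz.

3 kHz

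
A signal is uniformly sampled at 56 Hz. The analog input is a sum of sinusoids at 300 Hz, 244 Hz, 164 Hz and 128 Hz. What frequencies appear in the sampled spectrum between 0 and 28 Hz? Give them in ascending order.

4 Hz, 16 Hz, 20 Hz

fs/2 = 28 Hz.
300 Hz mod fs = 20 Hz.
20 Hz ≤ fs/2 = 28 Hz, appears at 20 Hz.
244 Hz mod fs = 20 Hz.
20 Hz ≤ fs/2 = 28 Hz, appears at 20 Hz.
164 Hz mod fs = 52 Hz.
52 Hz > fs/2 = 28 Hz, folds to fs − 52 Hz = 4 Hz.
128 Hz mod fs = 16 Hz.
16 Hz ≤ fs/2 = 28 Hz, appears at 16 Hz.
Distinct values: {4 Hz, 16 Hz, 20 Hz}.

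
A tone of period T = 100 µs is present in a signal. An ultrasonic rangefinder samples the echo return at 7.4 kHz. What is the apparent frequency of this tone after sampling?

T = 100 µs → f = 1/T = 10 kHz.
10 kHz mod fs = 2.6 kHz.
2.6 kHz ≤ fs/2 = 3.7 kHz, appears at 2.6 kHz.

2.6 kHz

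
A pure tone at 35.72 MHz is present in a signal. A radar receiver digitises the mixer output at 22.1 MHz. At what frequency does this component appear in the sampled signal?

35.72 MHz mod fs = 13.62 MHz.
13.62 MHz > fs/2 = 11.05 MHz, folds to fs − 13.62 MHz = 8.48 MHz.

8.48 MHz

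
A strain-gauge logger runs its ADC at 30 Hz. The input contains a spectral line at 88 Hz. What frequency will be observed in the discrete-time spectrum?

88 Hz mod fs = 28 Hz.
28 Hz > fs/2 = 15 Hz, folds to fs − 28 Hz = 2 Hz.

2 Hz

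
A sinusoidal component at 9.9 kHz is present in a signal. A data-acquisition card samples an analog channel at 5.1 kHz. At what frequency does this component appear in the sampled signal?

0.3 kHz

9.9 kHz mod fs = 4.8 kHz.
4.8 kHz > fs/2 = 2.55 kHz, folds to fs − 4.8 kHz = 0.3 kHz.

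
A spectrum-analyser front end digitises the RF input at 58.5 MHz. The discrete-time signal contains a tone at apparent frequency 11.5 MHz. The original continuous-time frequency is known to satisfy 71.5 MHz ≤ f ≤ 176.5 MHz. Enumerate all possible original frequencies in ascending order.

Frequencies that alias to 11.5 MHz are k·fs ± 11.5 MHz for integer k ≥ 0.
k=0: 11.5 MHz.
k=1: 47 MHz, 70 MHz.
k=2: 105.5 MHz, 128.5 MHz.
k=3: 164 MHz, 187 MHz.
k=4: 222.5 MHz, 245.5 MHz.
Within [71.5 MHz, 176.5 MHz]: 105.5 MHz, 128.5 MHz, 164 MHz.

105.5 MHz, 128.5 MHz, 164 MHz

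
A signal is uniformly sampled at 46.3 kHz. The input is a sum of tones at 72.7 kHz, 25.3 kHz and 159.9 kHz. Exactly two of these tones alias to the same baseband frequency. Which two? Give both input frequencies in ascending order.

fs/2 = 23.15 kHz.
72.7 kHz mod fs = 26.4 kHz.
26.4 kHz > fs/2 = 23.15 kHz, folds to fs − 26.4 kHz = 19.9 kHz.
25.3 kHz > fs/2 = 23.15 kHz, folds to fs − 25.3 kHz = 21 kHz.
159.9 kHz mod fs = 21 kHz.
21 kHz ≤ fs/2 = 23.15 kHz, appears at 21 kHz.
25.3 kHz and 159.9 kHz both map to 21 kHz.

25.3 kHz, 159.9 kHz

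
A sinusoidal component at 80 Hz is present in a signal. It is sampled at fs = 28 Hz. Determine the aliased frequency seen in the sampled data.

80 Hz mod fs = 24 Hz.
24 Hz > fs/2 = 14 Hz, folds to fs − 24 Hz = 4 Hz.

4 Hz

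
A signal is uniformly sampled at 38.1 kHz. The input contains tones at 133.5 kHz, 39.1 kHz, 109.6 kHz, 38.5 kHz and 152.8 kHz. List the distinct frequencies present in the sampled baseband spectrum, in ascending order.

0.4 kHz, 1 kHz, 4.7 kHz, 18.9 kHz

fs/2 = 19.05 kHz.
133.5 kHz mod fs = 19.2 kHz.
19.2 kHz > fs/2 = 19.05 kHz, folds to fs − 19.2 kHz = 18.9 kHz.
39.1 kHz mod fs = 1 kHz.
1 kHz ≤ fs/2 = 19.05 kHz, appears at 1 kHz.
109.6 kHz mod fs = 33.4 kHz.
33.4 kHz > fs/2 = 19.05 kHz, folds to fs − 33.4 kHz = 4.7 kHz.
38.5 kHz mod fs = 0.4 kHz.
0.4 kHz ≤ fs/2 = 19.05 kHz, appears at 0.4 kHz.
152.8 kHz mod fs = 0.4 kHz.
0.4 kHz ≤ fs/2 = 19.05 kHz, appears at 0.4 kHz.
Distinct values: {0.4 kHz, 1 kHz, 4.7 kHz, 18.9 kHz}.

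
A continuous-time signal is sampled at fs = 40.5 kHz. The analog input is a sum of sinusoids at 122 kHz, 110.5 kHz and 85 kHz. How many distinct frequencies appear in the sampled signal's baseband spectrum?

3

fs/2 = 20.25 kHz.
122 kHz mod fs = 0.5 kHz.
0.5 kHz ≤ fs/2 = 20.25 kHz, appears at 0.5 kHz.
110.5 kHz mod fs = 29.5 kHz.
29.5 kHz > fs/2 = 20.25 kHz, folds to fs − 29.5 kHz = 11 kHz.
85 kHz mod fs = 4 kHz.
4 kHz ≤ fs/2 = 20.25 kHz, appears at 4 kHz.
Distinct values: {0.5 kHz, 4 kHz, 11 kHz} → 3.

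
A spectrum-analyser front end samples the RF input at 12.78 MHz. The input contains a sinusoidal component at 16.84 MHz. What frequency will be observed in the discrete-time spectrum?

4.06 MHz

16.84 MHz mod fs = 4.06 MHz.
4.06 MHz ≤ fs/2 = 6.39 MHz, appears at 4.06 MHz.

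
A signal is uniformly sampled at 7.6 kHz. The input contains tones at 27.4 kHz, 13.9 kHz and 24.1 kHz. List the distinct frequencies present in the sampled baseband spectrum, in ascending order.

1.3 kHz, 3 kHz

fs/2 = 3.8 kHz.
27.4 kHz mod fs = 4.6 kHz.
4.6 kHz > fs/2 = 3.8 kHz, folds to fs − 4.6 kHz = 3 kHz.
13.9 kHz mod fs = 6.3 kHz.
6.3 kHz > fs/2 = 3.8 kHz, folds to fs − 6.3 kHz = 1.3 kHz.
24.1 kHz mod fs = 1.3 kHz.
1.3 kHz ≤ fs/2 = 3.8 kHz, appears at 1.3 kHz.
Distinct values: {1.3 kHz, 3 kHz}.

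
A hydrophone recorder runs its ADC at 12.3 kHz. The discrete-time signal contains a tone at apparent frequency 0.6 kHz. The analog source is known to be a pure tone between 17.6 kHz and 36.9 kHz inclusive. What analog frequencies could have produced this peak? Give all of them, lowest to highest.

Frequencies that alias to 0.6 kHz are k·fs ± 0.6 kHz for integer k ≥ 0.
k=0: 0.6 kHz.
k=1: 11.7 kHz, 12.9 kHz.
k=2: 24 kHz, 25.2 kHz.
k=3: 36.3 kHz, 37.5 kHz.
k=4: 48.6 kHz, 49.8 kHz.
Within [17.6 kHz, 36.9 kHz]: 24 kHz, 25.2 kHz, 36.3 kHz.

24 kHz, 25.2 kHz, 36.3 kHz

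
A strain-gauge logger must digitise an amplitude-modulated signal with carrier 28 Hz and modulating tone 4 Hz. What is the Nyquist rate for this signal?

64 Hz

AM sidebands sit at fc ± fm = 24 Hz and 32 Hz.
Highest-frequency component: 32 Hz.
Nyquist rate = 2 × 32 Hz = 64 Hz.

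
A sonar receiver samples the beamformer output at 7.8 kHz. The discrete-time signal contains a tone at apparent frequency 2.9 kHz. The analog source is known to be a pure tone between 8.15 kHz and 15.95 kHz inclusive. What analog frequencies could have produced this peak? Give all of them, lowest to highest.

10.7 kHz, 12.7 kHz

Frequencies that alias to 2.9 kHz are k·fs ± 2.9 kHz for integer k ≥ 0.
k=0: 2.9 kHz.
k=1: 4.9 kHz, 10.7 kHz.
k=2: 12.7 kHz, 18.5 kHz.
k=3: 20.5 kHz, 26.3 kHz.
Within [8.15 kHz, 15.95 kHz]: 10.7 kHz, 12.7 kHz.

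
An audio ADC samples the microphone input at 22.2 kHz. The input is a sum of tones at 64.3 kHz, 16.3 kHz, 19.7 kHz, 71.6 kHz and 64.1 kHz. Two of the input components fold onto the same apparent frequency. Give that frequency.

2.5 kHz

fs/2 = 11.1 kHz.
64.3 kHz mod fs = 19.9 kHz.
19.9 kHz > fs/2 = 11.1 kHz, folds to fs − 19.9 kHz = 2.3 kHz.
16.3 kHz > fs/2 = 11.1 kHz, folds to fs − 16.3 kHz = 5.9 kHz.
19.7 kHz > fs/2 = 11.1 kHz, folds to fs − 19.7 kHz = 2.5 kHz.
71.6 kHz mod fs = 5 kHz.
5 kHz ≤ fs/2 = 11.1 kHz, appears at 5 kHz.
64.1 kHz mod fs = 19.7 kHz.
19.7 kHz > fs/2 = 11.1 kHz, folds to fs − 19.7 kHz = 2.5 kHz.
19.7 kHz and 64.1 kHz both map to 2.5 kHz.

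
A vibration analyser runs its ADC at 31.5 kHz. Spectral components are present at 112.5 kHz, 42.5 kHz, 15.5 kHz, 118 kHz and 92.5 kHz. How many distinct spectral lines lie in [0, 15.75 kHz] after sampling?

fs/2 = 15.75 kHz.
112.5 kHz mod fs = 18 kHz.
18 kHz > fs/2 = 15.75 kHz, folds to fs − 18 kHz = 13.5 kHz.
42.5 kHz mod fs = 11 kHz.
11 kHz ≤ fs/2 = 15.75 kHz, appears at 11 kHz.
15.5 kHz ≤ fs/2 = 15.75 kHz, passes unchanged.
118 kHz mod fs = 23.5 kHz.
23.5 kHz > fs/2 = 15.75 kHz, folds to fs − 23.5 kHz = 8 kHz.
92.5 kHz mod fs = 29.5 kHz.
29.5 kHz > fs/2 = 15.75 kHz, folds to fs − 29.5 kHz = 2 kHz.
Distinct values: {2 kHz, 8 kHz, 11 kHz, 13.5 kHz, 15.5 kHz} → 5.

5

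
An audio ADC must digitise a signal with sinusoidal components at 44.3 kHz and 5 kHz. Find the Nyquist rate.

88.6 kHz

Highest-frequency component: 44.3 kHz.
Nyquist rate = 2 × 44.3 kHz = 88.6 kHz.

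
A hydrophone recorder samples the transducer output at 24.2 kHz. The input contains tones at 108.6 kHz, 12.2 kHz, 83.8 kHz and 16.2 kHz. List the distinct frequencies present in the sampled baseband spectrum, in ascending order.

fs/2 = 12.1 kHz.
108.6 kHz mod fs = 11.8 kHz.
11.8 kHz ≤ fs/2 = 12.1 kHz, appears at 11.8 kHz.
12.2 kHz > fs/2 = 12.1 kHz, folds to fs − 12.2 kHz = 12 kHz.
83.8 kHz mod fs = 11.2 kHz.
11.2 kHz ≤ fs/2 = 12.1 kHz, appears at 11.2 kHz.
16.2 kHz > fs/2 = 12.1 kHz, folds to fs − 16.2 kHz = 8 kHz.
Distinct values: {8 kHz, 11.2 kHz, 11.8 kHz, 12 kHz}.

8 kHz, 11.2 kHz, 11.8 kHz, 12 kHz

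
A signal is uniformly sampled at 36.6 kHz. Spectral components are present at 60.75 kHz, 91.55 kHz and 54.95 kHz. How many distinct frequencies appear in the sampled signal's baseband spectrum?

fs/2 = 18.3 kHz.
60.75 kHz mod fs = 24.15 kHz.
24.15 kHz > fs/2 = 18.3 kHz, folds to fs − 24.15 kHz = 12.45 kHz.
91.55 kHz mod fs = 18.35 kHz.
18.35 kHz > fs/2 = 18.3 kHz, folds to fs − 18.35 kHz = 18.25 kHz.
54.95 kHz mod fs = 18.35 kHz.
18.35 kHz > fs/2 = 18.3 kHz, folds to fs − 18.35 kHz = 18.25 kHz.
Distinct values: {12.45 kHz, 18.25 kHz} → 2.

2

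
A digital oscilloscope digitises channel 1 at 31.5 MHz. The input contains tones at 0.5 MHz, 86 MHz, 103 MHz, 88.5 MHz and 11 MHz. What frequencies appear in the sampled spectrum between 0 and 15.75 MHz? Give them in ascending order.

fs/2 = 15.75 MHz.
0.5 MHz ≤ fs/2 = 15.75 MHz, passes unchanged.
86 MHz mod fs = 23 MHz.
23 MHz > fs/2 = 15.75 MHz, folds to fs − 23 MHz = 8.5 MHz.
103 MHz mod fs = 8.5 MHz.
8.5 MHz ≤ fs/2 = 15.75 MHz, appears at 8.5 MHz.
88.5 MHz mod fs = 25.5 MHz.
25.5 MHz > fs/2 = 15.75 MHz, folds to fs − 25.5 MHz = 6 MHz.
11 MHz ≤ fs/2 = 15.75 MHz, passes unchanged.
Distinct values: {0.5 MHz, 6 MHz, 8.5 MHz, 11 MHz}.

0.5 MHz, 6 MHz, 8.5 MHz, 11 MHz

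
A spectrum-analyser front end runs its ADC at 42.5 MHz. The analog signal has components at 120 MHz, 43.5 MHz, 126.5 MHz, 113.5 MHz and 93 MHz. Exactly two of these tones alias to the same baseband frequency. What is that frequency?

1 MHz

fs/2 = 21.25 MHz.
120 MHz mod fs = 35 MHz.
35 MHz > fs/2 = 21.25 MHz, folds to fs − 35 MHz = 7.5 MHz.
43.5 MHz mod fs = 1 MHz.
1 MHz ≤ fs/2 = 21.25 MHz, appears at 1 MHz.
126.5 MHz mod fs = 41.5 MHz.
41.5 MHz > fs/2 = 21.25 MHz, folds to fs − 41.5 MHz = 1 MHz.
113.5 MHz mod fs = 28.5 MHz.
28.5 MHz > fs/2 = 21.25 MHz, folds to fs − 28.5 MHz = 14 MHz.
93 MHz mod fs = 8 MHz.
8 MHz ≤ fs/2 = 21.25 MHz, appears at 8 MHz.
43.5 MHz and 126.5 MHz both map to 1 MHz.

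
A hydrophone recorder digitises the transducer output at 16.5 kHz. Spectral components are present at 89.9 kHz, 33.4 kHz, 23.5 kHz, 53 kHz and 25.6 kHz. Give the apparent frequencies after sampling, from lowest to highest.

0.4 kHz, 3.5 kHz, 7 kHz, 7.4 kHz

fs/2 = 8.25 kHz.
89.9 kHz mod fs = 7.4 kHz.
7.4 kHz ≤ fs/2 = 8.25 kHz, appears at 7.4 kHz.
33.4 kHz mod fs = 0.4 kHz.
0.4 kHz ≤ fs/2 = 8.25 kHz, appears at 0.4 kHz.
23.5 kHz mod fs = 7 kHz.
7 kHz ≤ fs/2 = 8.25 kHz, appears at 7 kHz.
53 kHz mod fs = 3.5 kHz.
3.5 kHz ≤ fs/2 = 8.25 kHz, appears at 3.5 kHz.
25.6 kHz mod fs = 9.1 kHz.
9.1 kHz > fs/2 = 8.25 kHz, folds to fs − 9.1 kHz = 7.4 kHz.
Distinct values: {0.4 kHz, 3.5 kHz, 7 kHz, 7.4 kHz}.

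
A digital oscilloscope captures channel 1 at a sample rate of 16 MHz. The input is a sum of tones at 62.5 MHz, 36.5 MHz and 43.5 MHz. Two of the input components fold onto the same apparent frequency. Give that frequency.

4.5 MHz

fs/2 = 8 MHz.
62.5 MHz mod fs = 14.5 MHz.
14.5 MHz > fs/2 = 8 MHz, folds to fs − 14.5 MHz = 1.5 MHz.
36.5 MHz mod fs = 4.5 MHz.
4.5 MHz ≤ fs/2 = 8 MHz, appears at 4.5 MHz.
43.5 MHz mod fs = 11.5 MHz.
11.5 MHz > fs/2 = 8 MHz, folds to fs − 11.5 MHz = 4.5 MHz.
36.5 MHz and 43.5 MHz both map to 4.5 MHz.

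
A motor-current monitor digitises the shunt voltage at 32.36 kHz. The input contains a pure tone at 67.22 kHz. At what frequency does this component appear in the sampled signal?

2.5 kHz

67.22 kHz mod fs = 2.5 kHz.
2.5 kHz ≤ fs/2 = 16.18 kHz, appears at 2.5 kHz.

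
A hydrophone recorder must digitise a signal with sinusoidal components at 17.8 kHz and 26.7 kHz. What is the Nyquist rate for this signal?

Highest-frequency component: 26.7 kHz.
Nyquist rate = 2 × 26.7 kHz = 53.4 kHz.

53.4 kHz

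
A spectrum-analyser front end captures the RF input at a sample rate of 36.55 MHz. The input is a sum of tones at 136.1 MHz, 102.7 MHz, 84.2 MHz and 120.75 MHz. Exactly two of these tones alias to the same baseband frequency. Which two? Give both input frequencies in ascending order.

fs/2 = 18.275 MHz.
136.1 MHz mod fs = 26.45 MHz.
26.45 MHz > fs/2 = 18.275 MHz, folds to fs − 26.45 MHz = 10.1 MHz.
102.7 MHz mod fs = 29.6 MHz.
29.6 MHz > fs/2 = 18.275 MHz, folds to fs − 29.6 MHz = 6.95 MHz.
84.2 MHz mod fs = 11.1 MHz.
11.1 MHz ≤ fs/2 = 18.275 MHz, appears at 11.1 MHz.
120.75 MHz mod fs = 11.1 MHz.
11.1 MHz ≤ fs/2 = 18.275 MHz, appears at 11.1 MHz.
84.2 MHz and 120.75 MHz both map to 11.1 MHz.

84.2 MHz, 120.75 MHz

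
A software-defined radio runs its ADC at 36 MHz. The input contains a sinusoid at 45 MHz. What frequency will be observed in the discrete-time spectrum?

45 MHz mod fs = 9 MHz.
9 MHz ≤ fs/2 = 18 MHz, appears at 9 MHz.

9 MHz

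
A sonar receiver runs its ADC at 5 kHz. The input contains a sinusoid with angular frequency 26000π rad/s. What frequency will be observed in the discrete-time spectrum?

2 kHz

ω = 26000π rad/s → f = ω/(2π) = 13000 Hz = 13 kHz.
13 kHz mod fs = 3 kHz.
3 kHz > fs/2 = 2.5 kHz, folds to fs − 3 kHz = 2 kHz.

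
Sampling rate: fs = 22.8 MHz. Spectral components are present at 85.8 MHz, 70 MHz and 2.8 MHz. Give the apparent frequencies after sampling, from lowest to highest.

1.6 MHz, 2.8 MHz, 5.4 MHz

fs/2 = 11.4 MHz.
85.8 MHz mod fs = 17.4 MHz.
17.4 MHz > fs/2 = 11.4 MHz, folds to fs − 17.4 MHz = 5.4 MHz.
70 MHz mod fs = 1.6 MHz.
1.6 MHz ≤ fs/2 = 11.4 MHz, appears at 1.6 MHz.
2.8 MHz ≤ fs/2 = 11.4 MHz, passes unchanged.
Distinct values: {1.6 MHz, 2.8 MHz, 5.4 MHz}.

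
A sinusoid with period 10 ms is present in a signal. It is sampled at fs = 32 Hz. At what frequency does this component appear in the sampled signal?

4 Hz

T = 10 ms → f = 1/T = 100 Hz.
100 Hz mod fs = 4 Hz.
4 Hz ≤ fs/2 = 16 Hz, appears at 4 Hz.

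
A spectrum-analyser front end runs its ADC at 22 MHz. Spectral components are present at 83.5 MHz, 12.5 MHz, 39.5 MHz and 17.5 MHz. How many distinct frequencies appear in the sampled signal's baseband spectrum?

fs/2 = 11 MHz.
83.5 MHz mod fs = 17.5 MHz.
17.5 MHz > fs/2 = 11 MHz, folds to fs − 17.5 MHz = 4.5 MHz.
12.5 MHz > fs/2 = 11 MHz, folds to fs − 12.5 MHz = 9.5 MHz.
39.5 MHz mod fs = 17.5 MHz.
17.5 MHz > fs/2 = 11 MHz, folds to fs − 17.5 MHz = 4.5 MHz.
17.5 MHz > fs/2 = 11 MHz, folds to fs − 17.5 MHz = 4.5 MHz.
Distinct values: {4.5 MHz, 9.5 MHz} → 2.

2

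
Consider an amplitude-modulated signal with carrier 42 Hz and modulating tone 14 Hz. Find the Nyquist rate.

112 Hz

AM sidebands sit at fc ± fm = 28 Hz and 56 Hz.
Highest-frequency component: 56 Hz.
Nyquist rate = 2 × 56 Hz = 112 Hz.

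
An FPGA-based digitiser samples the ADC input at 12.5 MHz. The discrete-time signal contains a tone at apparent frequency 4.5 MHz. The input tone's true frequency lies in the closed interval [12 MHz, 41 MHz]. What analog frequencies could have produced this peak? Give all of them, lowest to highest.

Frequencies that alias to 4.5 MHz are k·fs ± 4.5 MHz for integer k ≥ 0.
k=0: 4.5 MHz.
k=1: 8 MHz, 17 MHz.
k=2: 20.5 MHz, 29.5 MHz.
k=3: 33 MHz, 42 MHz.
k=4: 45.5 MHz, 54.5 MHz.
Within [12 MHz, 41 MHz]: 17 MHz, 20.5 MHz, 29.5 MHz, 33 MHz.

17 MHz, 20.5 MHz, 29.5 MHz, 33 MHz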